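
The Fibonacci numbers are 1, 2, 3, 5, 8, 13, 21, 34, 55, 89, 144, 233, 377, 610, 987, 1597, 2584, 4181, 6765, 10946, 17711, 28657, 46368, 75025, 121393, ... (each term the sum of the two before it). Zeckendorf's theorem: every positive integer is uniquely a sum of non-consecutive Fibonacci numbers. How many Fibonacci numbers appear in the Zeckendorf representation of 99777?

75025 ≤ 99777 < 121393, so take 75025; remainder 24752
17711 ≤ 24752 < 28657, so take 17711; remainder 7041
6765 ≤ 7041 < 10946, so take 6765; remainder 276
233 ≤ 276 < 377, so take 233; remainder 43
34 ≤ 43 < 55, so take 34; remainder 9
8 ≤ 9 < 13, so take 8; remainder 1
1 ≤ 1 < 2, so take 1; remainder 0
99777 = 75025 + 17711 + 6765 + 233 + 34 + 8 + 1, which has 7 terms.

7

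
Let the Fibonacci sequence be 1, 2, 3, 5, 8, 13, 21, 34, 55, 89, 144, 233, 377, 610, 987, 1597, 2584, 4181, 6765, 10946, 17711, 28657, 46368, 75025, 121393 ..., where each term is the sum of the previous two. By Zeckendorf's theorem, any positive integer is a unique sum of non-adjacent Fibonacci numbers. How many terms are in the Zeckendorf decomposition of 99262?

9

Repeatedly subtract the largest Fibonacci number that fits:
subtract 75025 from 99262: 24237 remains
subtract 17711 from 24237: 6526 remains
subtract 4181 from 6526: 2345 remains
subtract 1597 from 2345: 748 remains
subtract 610 from 748: 138 remains
subtract 89 from 138: 49 remains
subtract 34 from 49: 15 remains
subtract 13 from 15: 2 remains
subtract 2 from 2: 0 remains
99262 = 75025 + 17711 + 4181 + 1597 + 610 + 89 + 34 + 13 + 2, which has 9 terms.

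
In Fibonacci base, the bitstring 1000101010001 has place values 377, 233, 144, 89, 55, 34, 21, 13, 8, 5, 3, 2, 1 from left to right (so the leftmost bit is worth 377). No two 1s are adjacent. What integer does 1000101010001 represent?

Summing the place values of the 1 bits: 377 + 55 + 21 + 8 + 1 = 462.

462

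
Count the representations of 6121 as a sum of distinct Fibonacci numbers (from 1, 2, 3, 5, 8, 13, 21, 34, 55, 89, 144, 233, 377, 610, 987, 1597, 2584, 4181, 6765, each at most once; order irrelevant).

Each representation comes from the Zeckendorf form by replacing some F_k with F_{k−1} + F_{k−2} where possible.
6121 = 4181+1597+233+89+21 = 4181+1597+233+89+13+8 = 4181+1597+233+55+34+21 = 4181+1597+233+89+13+5+3 = … (40 more), for 44 in all.

44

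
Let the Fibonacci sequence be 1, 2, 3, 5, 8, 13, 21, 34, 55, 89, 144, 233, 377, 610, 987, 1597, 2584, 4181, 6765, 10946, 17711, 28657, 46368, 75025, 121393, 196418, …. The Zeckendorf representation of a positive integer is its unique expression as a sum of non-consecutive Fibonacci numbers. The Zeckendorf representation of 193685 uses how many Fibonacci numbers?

9

Repeatedly subtract the largest Fibonacci number that fits:
take 121393 (≤ 193685); 193685 − 121393 = 72292
take 46368 (≤ 72292); 72292 − 46368 = 25924
take 17711 (≤ 25924); 25924 − 17711 = 8213
take 6765 (≤ 8213); 8213 − 6765 = 1448
take 987 (≤ 1448); 1448 − 987 = 461
take 377 (≤ 461); 461 − 377 = 84
take 55 (≤ 84); 84 − 55 = 29
take 21 (≤ 29); 29 − 21 = 8
take 8 (≤ 8); 8 − 8 = 0
193685 = 121393 + 46368 + 17711 + 6765 + 987 + 377 + 55 + 21 + 8, which has 9 terms.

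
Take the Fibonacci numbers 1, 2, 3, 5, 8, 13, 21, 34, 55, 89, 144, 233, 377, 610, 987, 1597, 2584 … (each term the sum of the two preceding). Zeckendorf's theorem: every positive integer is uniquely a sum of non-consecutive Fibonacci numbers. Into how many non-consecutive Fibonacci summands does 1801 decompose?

largest Fibonacci ≤ 1801 is 1597; 1801 − 1597 = 204
largest Fibonacci ≤ 204 is 144; 204 − 144 = 60
largest Fibonacci ≤ 60 is 55; 60 − 55 = 5
largest Fibonacci ≤ 5 is 5; 5 − 5 = 0
1801 = 1597 + 144 + 55 + 5, which has 4 terms.

4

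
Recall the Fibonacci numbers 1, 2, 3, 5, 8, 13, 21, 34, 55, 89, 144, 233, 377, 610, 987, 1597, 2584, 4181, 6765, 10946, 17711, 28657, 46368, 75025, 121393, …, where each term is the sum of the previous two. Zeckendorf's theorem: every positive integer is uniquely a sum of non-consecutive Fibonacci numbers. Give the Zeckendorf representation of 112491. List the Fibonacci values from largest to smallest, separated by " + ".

75025 + 28657 + 6765 + 1597 + 377 + 55 + 13 + 2

Repeatedly subtract the largest Fibonacci number that fits:
take 75025 (≤ 112491); 112491 − 75025 = 37466
take 28657 (≤ 37466); 37466 − 28657 = 8809
take 6765 (≤ 8809); 8809 − 6765 = 2044
take 1597 (≤ 2044); 2044 − 1597 = 447
take 377 (≤ 447); 447 − 377 = 70
take 55 (≤ 70); 70 − 55 = 15
take 13 (≤ 15); 15 − 13 = 2
take 2 (≤ 2); 2 − 2 = 0
So 112491 = 75025 + 28657 + 6765 + 1597 + 377 + 55 + 13 + 2, with no two terms consecutive in the sequence.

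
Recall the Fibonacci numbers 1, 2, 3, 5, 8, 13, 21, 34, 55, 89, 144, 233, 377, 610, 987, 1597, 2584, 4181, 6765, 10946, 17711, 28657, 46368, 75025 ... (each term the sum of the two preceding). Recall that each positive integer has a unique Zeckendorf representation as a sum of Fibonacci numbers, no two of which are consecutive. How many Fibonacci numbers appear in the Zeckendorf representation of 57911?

6

Greedy algorithm:
57911 − 46368 = 11543
11543 − 10946 = 597
597 − 377 = 220
220 − 144 = 76
76 − 55 = 21
21 − 21 = 0
57911 = 46368 + 10946 + 377 + 144 + 55 + 21, which has 6 terms.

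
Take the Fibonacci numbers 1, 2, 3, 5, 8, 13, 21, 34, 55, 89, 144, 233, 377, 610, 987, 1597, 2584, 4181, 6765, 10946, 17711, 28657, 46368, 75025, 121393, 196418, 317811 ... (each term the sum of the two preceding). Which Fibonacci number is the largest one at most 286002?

196418 ≤ 286002 < 317811, so the largest Fibonacci number not exceeding 286002 is 196418.

196418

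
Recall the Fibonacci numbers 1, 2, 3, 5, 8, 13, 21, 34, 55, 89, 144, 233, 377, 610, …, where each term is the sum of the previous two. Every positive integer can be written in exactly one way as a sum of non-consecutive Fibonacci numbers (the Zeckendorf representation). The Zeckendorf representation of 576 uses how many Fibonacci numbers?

3

take 377 (≤ 576); 576 − 377 = 199
take 144 (≤ 199); 199 − 144 = 55
take 55 (≤ 55); 55 − 55 = 0
576 = 377 + 144 + 55, which has 3 terms.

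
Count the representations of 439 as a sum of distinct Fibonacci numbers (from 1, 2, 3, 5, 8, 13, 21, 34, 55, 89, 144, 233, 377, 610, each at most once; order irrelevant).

8

Each representation comes from the Zeckendorf form by replacing some F_k with F_{k−1} + F_{k−2} where possible.
439 = 377+55+5+2 = 377+34+21+5+2 = 233+144+55+5+2 = … (5 more), for 8 in all.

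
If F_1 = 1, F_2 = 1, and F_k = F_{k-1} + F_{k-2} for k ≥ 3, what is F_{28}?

317811

Iterating the recurrence up to F_{24} = 46368 and F_{23} = 28657:
F_{25} = F_{24} + F_{23} = 46368 + 28657 = 75025
F_{26} = F_{25} + F_{24} = 75025 + 46368 = 121393
F_{27} = F_{26} + F_{25} = 121393 + 75025 = 196418
F_{28} = F_{27} + F_{26} = 196418 + 121393 = 317811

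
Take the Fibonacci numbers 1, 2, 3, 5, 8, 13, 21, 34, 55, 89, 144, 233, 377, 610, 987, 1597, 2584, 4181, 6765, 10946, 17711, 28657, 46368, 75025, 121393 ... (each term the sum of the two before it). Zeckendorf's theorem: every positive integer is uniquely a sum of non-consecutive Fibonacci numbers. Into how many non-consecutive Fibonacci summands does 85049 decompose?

7

Greedy algorithm:
take 75025 (≤ 85049); 85049 − 75025 = 10024
take 6765 (≤ 10024); 10024 − 6765 = 3259
take 2584 (≤ 3259); 3259 − 2584 = 675
take 610 (≤ 675); 675 − 610 = 65
take 55 (≤ 65); 65 − 55 = 10
take 8 (≤ 10); 10 − 8 = 2
take 2 (≤ 2); 2 − 2 = 0
85049 = 75025 + 6765 + 2584 + 610 + 55 + 8 + 2, which has 7 terms.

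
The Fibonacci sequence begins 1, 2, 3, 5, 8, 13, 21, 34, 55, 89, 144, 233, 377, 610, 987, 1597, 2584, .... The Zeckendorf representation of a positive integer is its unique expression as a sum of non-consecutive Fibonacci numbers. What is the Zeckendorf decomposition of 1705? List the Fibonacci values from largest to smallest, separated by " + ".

1705 − 1597 = 108
108 − 89 = 19
19 − 13 = 6
6 − 5 = 1
1 − 1 = 0
So 1705 = 1597 + 89 + 13 + 5 + 1, with no two terms consecutive in the sequence.

1597 + 89 + 13 + 5 + 1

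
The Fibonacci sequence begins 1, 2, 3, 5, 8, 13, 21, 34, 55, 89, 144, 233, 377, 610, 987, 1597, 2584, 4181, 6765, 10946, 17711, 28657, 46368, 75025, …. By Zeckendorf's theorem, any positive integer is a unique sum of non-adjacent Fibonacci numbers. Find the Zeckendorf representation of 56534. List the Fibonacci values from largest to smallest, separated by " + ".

46368 + 6765 + 2584 + 610 + 144 + 55 + 8

largest Fibonacci ≤ 56534 is 46368; 56534 − 46368 = 10166
largest Fibonacci ≤ 10166 is 6765; 10166 − 6765 = 3401
largest Fibonacci ≤ 3401 is 2584; 3401 − 2584 = 817
largest Fibonacci ≤ 817 is 610; 817 − 610 = 207
largest Fibonacci ≤ 207 is 144; 207 − 144 = 63
largest Fibonacci ≤ 63 is 55; 63 − 55 = 8
largest Fibonacci ≤ 8 is 8; 8 − 8 = 0
So 56534 = 46368 + 6765 + 2584 + 610 + 144 + 55 + 8, with no two terms consecutive in the sequence.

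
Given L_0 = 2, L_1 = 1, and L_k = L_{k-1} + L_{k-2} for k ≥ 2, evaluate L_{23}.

Iterating the recurrence up to L_{17} = 3571 and L_{16} = 2207:
L_{18} = L_{17} + L_{16} = 3571 + 2207 = 5778
L_{19} = L_{18} + L_{17} = 5778 + 3571 = 9349
L_{20} = L_{19} + L_{18} = 9349 + 5778 = 15127
L_{21} = L_{20} + L_{19} = 15127 + 9349 = 24476
L_{22} = L_{21} + L_{20} = 24476 + 15127 = 39603
L_{23} = L_{22} + L_{21} = 39603 + 24476 = 64079

64079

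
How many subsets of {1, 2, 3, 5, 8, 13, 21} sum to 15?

15 = 13+2 = 8+5+2 — 2 representations.

2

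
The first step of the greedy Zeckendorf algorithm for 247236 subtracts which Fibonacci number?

196418 ≤ 247236 < 317811, so the largest Fibonacci number not exceeding 247236 is 196418.

196418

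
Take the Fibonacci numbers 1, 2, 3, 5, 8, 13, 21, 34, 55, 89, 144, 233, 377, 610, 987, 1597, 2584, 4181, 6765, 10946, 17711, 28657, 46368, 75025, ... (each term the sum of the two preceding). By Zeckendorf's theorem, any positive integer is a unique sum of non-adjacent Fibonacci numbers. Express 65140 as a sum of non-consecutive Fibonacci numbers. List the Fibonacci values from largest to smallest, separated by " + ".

subtract 46368 from 65140: 18772 remains
subtract 17711 from 18772: 1061 remains
subtract 987 from 1061: 74 remains
subtract 55 from 74: 19 remains
subtract 13 from 19: 6 remains
subtract 5 from 6: 1 remains
subtract 1 from 1: 0 remains
So 65140 = 46368 + 17711 + 987 + 55 + 13 + 5 + 1, with no two terms consecutive in the sequence.

46368 + 17711 + 987 + 55 + 13 + 5 + 1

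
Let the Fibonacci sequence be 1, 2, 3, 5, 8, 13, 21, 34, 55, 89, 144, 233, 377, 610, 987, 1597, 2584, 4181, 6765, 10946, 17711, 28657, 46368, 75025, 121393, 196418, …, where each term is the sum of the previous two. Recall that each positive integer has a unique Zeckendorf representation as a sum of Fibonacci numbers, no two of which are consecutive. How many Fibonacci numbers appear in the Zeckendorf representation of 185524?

take 121393 (≤ 185524); 185524 − 121393 = 64131
take 46368 (≤ 64131); 64131 − 46368 = 17763
take 17711 (≤ 17763); 17763 − 17711 = 52
take 34 (≤ 52); 52 − 34 = 18
take 13 (≤ 18); 18 − 13 = 5
take 5 (≤ 5); 5 − 5 = 0
185524 = 121393 + 46368 + 17711 + 34 + 13 + 5, which has 6 terms.

6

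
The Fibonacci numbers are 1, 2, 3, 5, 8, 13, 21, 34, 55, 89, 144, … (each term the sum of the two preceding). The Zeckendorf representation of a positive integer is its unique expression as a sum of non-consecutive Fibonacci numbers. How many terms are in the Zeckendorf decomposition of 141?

4

take 89 (≤ 141); 141 − 89 = 52
take 34 (≤ 52); 52 − 34 = 18
take 13 (≤ 18); 18 − 13 = 5
take 5 (≤ 5); 5 − 5 = 0
141 = 89 + 34 + 13 + 5, which has 4 terms.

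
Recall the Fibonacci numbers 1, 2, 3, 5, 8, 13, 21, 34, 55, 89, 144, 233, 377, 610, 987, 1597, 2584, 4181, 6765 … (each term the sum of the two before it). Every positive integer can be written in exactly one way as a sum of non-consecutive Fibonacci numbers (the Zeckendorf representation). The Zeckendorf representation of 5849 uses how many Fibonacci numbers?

5

5849 − 4181 = 1668
1668 − 1597 = 71
71 − 55 = 16
16 − 13 = 3
3 − 3 = 0
5849 = 4181 + 1597 + 55 + 13 + 3, which has 5 terms.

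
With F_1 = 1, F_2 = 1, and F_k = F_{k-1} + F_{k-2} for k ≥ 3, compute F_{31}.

Iterating the recurrence up to F_{27} = 196418 and F_{26} = 121393:
F_{28} = F_{27} + F_{26} = 196418 + 121393 = 317811
F_{29} = F_{28} + F_{27} = 317811 + 196418 = 514229
F_{30} = F_{29} + F_{28} = 514229 + 317811 = 832040
F_{31} = F_{30} + F_{29} = 832040 + 514229 = 1346269

1346269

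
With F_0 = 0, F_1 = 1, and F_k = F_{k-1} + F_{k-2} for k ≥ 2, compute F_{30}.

832040

Iterating the recurrence up to F_{22} = 17711 and F_{21} = 10946:
F_{23} = F_{22} + F_{21} = 17711 + 10946 = 28657
F_{24} = F_{23} + F_{22} = 28657 + 17711 = 46368
F_{25} = F_{24} + F_{23} = 46368 + 28657 = 75025
F_{26} = F_{25} + F_{24} = 75025 + 46368 = 121393
F_{27} = F_{26} + F_{25} = 121393 + 75025 = 196418
F_{28} = F_{27} + F_{26} = 196418 + 121393 = 317811
F_{29} = F_{28} + F_{27} = 317811 + 196418 = 514229
F_{30} = F_{29} + F_{28} = 514229 + 317811 = 832040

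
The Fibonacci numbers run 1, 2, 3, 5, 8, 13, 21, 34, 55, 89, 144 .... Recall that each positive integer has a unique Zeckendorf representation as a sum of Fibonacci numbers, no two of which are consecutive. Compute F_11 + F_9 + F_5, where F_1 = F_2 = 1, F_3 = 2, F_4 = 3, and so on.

128

F_11 + F_9 + F_5 = 89 + 34 + 5 = 128.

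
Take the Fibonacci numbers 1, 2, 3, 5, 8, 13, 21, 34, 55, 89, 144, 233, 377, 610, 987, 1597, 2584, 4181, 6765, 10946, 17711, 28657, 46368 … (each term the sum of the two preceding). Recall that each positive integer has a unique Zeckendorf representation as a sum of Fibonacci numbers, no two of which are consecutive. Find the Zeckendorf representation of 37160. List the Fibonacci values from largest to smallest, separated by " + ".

28657 + 6765 + 1597 + 89 + 34 + 13 + 5

Greedily peel off the largest Fibonacci term at each step:
37160 − 28657 = 8503
8503 − 6765 = 1738
1738 − 1597 = 141
141 − 89 = 52
52 − 34 = 18
18 − 13 = 5
5 − 5 = 0
So 37160 = 28657 + 6765 + 1597 + 89 + 34 + 13 + 5, with no two terms consecutive in the sequence.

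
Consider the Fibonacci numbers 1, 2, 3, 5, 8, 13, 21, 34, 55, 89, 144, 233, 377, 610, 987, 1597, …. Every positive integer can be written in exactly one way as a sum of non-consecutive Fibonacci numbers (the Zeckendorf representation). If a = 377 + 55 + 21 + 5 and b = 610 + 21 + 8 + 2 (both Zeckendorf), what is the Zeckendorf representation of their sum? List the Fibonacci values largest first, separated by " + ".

The two numbers are 458 and 641, so their sum is 1099.
subtract 987 from 1099: 112 remains
subtract 89 from 112: 23 remains
subtract 21 from 23: 2 remains
subtract 2 from 2: 0 remains

987 + 89 + 21 + 2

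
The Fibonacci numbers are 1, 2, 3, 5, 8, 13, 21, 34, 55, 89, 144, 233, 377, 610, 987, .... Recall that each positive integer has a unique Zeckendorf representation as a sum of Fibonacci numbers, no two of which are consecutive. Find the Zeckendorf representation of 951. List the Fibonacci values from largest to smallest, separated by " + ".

610 ≤ 951 < 987, so take 610; remainder 341
233 ≤ 341 < 377, so take 233; remainder 108
89 ≤ 108 < 144, so take 89; remainder 19
13 ≤ 19 < 21, so take 13; remainder 6
5 ≤ 6 < 8, so take 5; remainder 1
1 ≤ 1 < 2, so take 1; remainder 0
So 951 = 610 + 233 + 89 + 13 + 5 + 1, with no two terms consecutive in the sequence.

610 + 233 + 89 + 13 + 5 + 1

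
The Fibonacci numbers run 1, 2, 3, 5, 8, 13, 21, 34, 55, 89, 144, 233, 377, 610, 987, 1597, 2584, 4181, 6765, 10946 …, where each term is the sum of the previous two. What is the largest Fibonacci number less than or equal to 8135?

6765 ≤ 8135 < 10946, so the largest Fibonacci number not exceeding 8135 is 6765.

6765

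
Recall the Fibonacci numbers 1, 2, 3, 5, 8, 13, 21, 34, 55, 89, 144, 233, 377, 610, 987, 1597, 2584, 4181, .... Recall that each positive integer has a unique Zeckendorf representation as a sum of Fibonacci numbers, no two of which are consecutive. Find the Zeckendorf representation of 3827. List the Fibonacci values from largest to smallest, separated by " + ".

2584 + 987 + 233 + 21 + 2

Greedily peel off the largest Fibonacci term at each step:
subtract 2584 from 3827: 1243 remains
subtract 987 from 1243: 256 remains
subtract 233 from 256: 23 remains
subtract 21 from 23: 2 remains
subtract 2 from 2: 0 remains
So 3827 = 2584 + 987 + 233 + 21 + 2, with no two terms consecutive in the sequence.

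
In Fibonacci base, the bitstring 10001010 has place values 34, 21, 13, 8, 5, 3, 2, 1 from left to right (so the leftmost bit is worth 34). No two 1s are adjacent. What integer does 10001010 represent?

41

Summing the place values of the 1 bits: 34 + 5 + 2 = 41.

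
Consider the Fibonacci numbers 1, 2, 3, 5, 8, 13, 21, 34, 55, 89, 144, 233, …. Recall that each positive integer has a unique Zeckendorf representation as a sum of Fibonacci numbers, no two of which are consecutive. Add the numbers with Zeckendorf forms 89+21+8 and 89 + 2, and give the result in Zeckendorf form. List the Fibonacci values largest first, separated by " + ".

144 + 55 + 8 + 2

The two numbers are 118 and 91, so their sum is 209.
Repeatedly subtract the largest Fibonacci number that fits:
take 144 (≤ 209); 209 − 144 = 65
take 55 (≤ 65); 65 − 55 = 10
take 8 (≤ 10); 10 − 8 = 2
take 2 (≤ 2); 2 − 2 = 0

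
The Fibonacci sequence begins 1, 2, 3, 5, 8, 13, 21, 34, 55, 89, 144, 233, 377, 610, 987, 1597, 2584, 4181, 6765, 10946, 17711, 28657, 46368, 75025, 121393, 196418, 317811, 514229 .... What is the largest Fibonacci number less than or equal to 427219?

317811

317811 ≤ 427219 < 514229, so the largest Fibonacci number not exceeding 427219 is 317811.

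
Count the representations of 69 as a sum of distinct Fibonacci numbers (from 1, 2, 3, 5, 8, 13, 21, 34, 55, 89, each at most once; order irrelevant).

6

Starting from the Zeckendorf form and repeatedly splitting a term F_k into F_{k−1} + F_{k−2} (when neither is already used) reaches every representation.
69 = 55+13+1 = 55+8+5+1 = 34+21+13+1 = 55+8+3+2+1 = 34+21+8+5+1 = … (1 more), for 6 in all.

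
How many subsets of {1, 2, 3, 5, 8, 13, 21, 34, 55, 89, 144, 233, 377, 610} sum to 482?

20

482 = 377+89+13+3 = 377+89+13+2+1 = 377+89+8+5+3 = … (17 more), for 20 in all.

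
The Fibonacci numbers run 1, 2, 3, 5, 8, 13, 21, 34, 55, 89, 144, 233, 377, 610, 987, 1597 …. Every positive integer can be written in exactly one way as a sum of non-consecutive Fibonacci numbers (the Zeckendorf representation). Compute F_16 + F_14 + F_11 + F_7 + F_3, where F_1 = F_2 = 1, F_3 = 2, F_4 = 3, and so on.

1468

F_16 + F_14 + F_11 + F_7 + F_3 = 987 + 377 + 89 + 13 + 2 = 1468.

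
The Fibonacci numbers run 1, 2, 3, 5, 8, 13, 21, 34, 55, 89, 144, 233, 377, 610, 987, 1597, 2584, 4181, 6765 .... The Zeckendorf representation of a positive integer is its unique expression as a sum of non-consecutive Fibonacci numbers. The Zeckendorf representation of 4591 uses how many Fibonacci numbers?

6

Greedy algorithm:
largest Fibonacci ≤ 4591 is 4181; 4591 − 4181 = 410
largest Fibonacci ≤ 410 is 377; 410 − 377 = 33
largest Fibonacci ≤ 33 is 21; 33 − 21 = 12
largest Fibonacci ≤ 12 is 8; 12 − 8 = 4
largest Fibonacci ≤ 4 is 3; 4 − 3 = 1
largest Fibonacci ≤ 1 is 1; 1 − 1 = 0
4591 = 4181 + 377 + 21 + 8 + 3 + 1, which has 6 terms.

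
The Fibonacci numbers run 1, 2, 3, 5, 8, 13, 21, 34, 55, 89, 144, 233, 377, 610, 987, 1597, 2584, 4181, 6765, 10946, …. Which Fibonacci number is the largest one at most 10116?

6765 ≤ 10116 < 10946, so the largest Fibonacci number not exceeding 10116 is 6765.

6765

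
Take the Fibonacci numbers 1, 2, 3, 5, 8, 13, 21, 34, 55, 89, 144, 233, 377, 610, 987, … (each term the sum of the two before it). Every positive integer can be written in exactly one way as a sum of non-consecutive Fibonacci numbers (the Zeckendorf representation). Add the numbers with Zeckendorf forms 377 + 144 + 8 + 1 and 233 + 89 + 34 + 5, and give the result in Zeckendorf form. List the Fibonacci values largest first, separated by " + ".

610 + 233 + 34 + 13 + 1

The two numbers are 530 and 361, so their sum is 891.
take 610 (≤ 891); 891 − 610 = 281
take 233 (≤ 281); 281 − 233 = 48
take 34 (≤ 48); 48 − 34 = 14
take 13 (≤ 14); 14 − 13 = 1
take 1 (≤ 1); 1 − 1 = 0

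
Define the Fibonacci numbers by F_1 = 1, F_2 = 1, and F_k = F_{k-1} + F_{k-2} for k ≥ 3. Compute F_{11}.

89

Iterating the recurrence up to F_{6} = 8 and F_{5} = 5:
F_{7} = F_{6} + F_{5} = 8 + 5 = 13
F_{8} = F_{7} + F_{6} = 13 + 8 = 21
F_{9} = F_{8} + F_{7} = 21 + 13 = 34
F_{10} = F_{9} + F_{8} = 34 + 21 = 55
F_{11} = F_{10} + F_{9} = 55 + 34 = 89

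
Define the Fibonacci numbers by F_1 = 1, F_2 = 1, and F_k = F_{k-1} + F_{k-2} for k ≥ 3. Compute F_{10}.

Iterating the recurrence up to F_{6} = 8 and F_{5} = 5:
F_{7} = F_{6} + F_{5} = 8 + 5 = 13
F_{8} = F_{7} + F_{6} = 13 + 8 = 21
F_{9} = F_{8} + F_{7} = 21 + 13 = 34
F_{10} = F_{9} + F_{8} = 34 + 21 = 55

55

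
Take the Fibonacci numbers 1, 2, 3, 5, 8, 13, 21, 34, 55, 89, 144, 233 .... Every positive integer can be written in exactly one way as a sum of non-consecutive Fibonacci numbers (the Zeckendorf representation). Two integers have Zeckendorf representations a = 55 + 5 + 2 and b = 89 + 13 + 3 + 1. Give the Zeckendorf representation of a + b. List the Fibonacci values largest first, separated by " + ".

The two numbers are 62 and 106, so their sum is 168.
Greedy algorithm:
subtract 144 from 168: 24 remains
subtract 21 from 24: 3 remains
subtract 3 from 3: 0 remains

144 + 21 + 3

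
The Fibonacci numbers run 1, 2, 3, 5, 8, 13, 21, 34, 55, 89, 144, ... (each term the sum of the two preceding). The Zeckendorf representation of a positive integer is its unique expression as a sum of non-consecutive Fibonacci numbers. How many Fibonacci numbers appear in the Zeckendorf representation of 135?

5

Greedily peel off the largest Fibonacci term at each step:
take 89 (≤ 135); 135 − 89 = 46
take 34 (≤ 46); 46 − 34 = 12
take 8 (≤ 12); 12 − 8 = 4
take 3 (≤ 4); 4 − 3 = 1
take 1 (≤ 1); 1 − 1 = 0
135 = 89 + 34 + 8 + 3 + 1, which has 5 terms.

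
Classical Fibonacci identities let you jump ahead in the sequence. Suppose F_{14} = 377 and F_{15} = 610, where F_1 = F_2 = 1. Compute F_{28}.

By the doubling identity F_{2k} = F_k(2F_{k+1} − F_k): F_{28} = 377·(2·610 − 377) = 377·843 = 317811.

317811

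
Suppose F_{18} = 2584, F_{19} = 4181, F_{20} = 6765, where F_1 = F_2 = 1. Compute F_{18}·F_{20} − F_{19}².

2584·6765 − 4181² = 17480760 − 17480761 = -1. (Cassini's identity: F_{k−1}F_{k+1} − F_k² = (−1)^k.)

-1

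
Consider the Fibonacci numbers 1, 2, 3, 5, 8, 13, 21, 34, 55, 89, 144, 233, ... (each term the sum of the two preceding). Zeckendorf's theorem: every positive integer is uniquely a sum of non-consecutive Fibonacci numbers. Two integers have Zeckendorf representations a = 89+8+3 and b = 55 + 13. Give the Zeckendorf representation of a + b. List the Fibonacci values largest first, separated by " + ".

The two numbers are 100 and 68, so their sum is 168.
144 ≤ 168 < 233, so take 144; remainder 24
21 ≤ 24 < 34, so take 21; remainder 3
3 ≤ 3 < 5, so take 3; remainder 0

144 + 21 + 3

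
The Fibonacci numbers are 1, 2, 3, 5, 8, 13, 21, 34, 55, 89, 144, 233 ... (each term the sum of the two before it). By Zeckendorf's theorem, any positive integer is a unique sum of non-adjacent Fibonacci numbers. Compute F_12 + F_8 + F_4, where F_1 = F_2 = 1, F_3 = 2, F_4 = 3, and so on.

168

F_12 + F_8 + F_4 = 144 + 21 + 3 = 168.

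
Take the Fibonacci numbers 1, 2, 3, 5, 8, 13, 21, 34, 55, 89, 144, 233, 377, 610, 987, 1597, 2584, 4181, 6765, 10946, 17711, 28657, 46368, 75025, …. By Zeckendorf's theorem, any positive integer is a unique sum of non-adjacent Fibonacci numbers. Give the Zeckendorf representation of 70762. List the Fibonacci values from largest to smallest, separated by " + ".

46368 + 17711 + 4181 + 1597 + 610 + 233 + 55 + 5 + 2

Greedily peel off the largest Fibonacci term at each step:
70762 − 46368 = 24394
24394 − 17711 = 6683
6683 − 4181 = 2502
2502 − 1597 = 905
905 − 610 = 295
295 − 233 = 62
62 − 55 = 7
7 − 5 = 2
2 − 2 = 0
So 70762 = 46368 + 17711 + 4181 + 1597 + 610 + 233 + 55 + 5 + 2, with no two terms consecutive in the sequence.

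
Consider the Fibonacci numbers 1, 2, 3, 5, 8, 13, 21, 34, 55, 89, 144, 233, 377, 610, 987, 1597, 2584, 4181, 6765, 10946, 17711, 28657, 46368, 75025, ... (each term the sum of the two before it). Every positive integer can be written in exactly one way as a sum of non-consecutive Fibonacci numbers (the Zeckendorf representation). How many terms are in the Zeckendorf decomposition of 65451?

Greedily peel off the largest Fibonacci term at each step:
46368 ≤ 65451 < 75025, so take 46368; remainder 19083
17711 ≤ 19083 < 28657, so take 17711; remainder 1372
987 ≤ 1372 < 1597, so take 987; remainder 385
377 ≤ 385 < 610, so take 377; remainder 8
8 ≤ 8 < 13, so take 8; remainder 0
65451 = 46368 + 17711 + 987 + 377 + 8, which has 5 terms.

5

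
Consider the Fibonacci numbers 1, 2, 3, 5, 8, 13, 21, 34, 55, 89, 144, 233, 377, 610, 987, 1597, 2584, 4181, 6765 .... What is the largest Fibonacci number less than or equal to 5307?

4181 ≤ 5307 < 6765, so the largest Fibonacci number not exceeding 5307 is 4181.

4181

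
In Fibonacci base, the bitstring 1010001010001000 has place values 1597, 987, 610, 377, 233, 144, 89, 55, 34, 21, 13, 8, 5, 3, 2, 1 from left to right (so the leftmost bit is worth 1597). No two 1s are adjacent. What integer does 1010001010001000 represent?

2335

Summing the place values of the 1 bits: 1597 + 610 + 89 + 34 + 5 = 2335.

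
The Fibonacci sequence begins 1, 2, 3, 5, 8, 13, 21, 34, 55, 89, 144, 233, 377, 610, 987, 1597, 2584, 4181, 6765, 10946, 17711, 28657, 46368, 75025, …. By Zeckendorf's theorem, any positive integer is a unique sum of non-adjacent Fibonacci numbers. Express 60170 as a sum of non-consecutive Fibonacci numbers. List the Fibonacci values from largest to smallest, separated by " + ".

60170: greatest Fibonacci not exceeding it is 46368, leaving 13802
13802: greatest Fibonacci not exceeding it is 10946, leaving 2856
2856: greatest Fibonacci not exceeding it is 2584, leaving 272
272: greatest Fibonacci not exceeding it is 233, leaving 39
39: greatest Fibonacci not exceeding it is 34, leaving 5
5: greatest Fibonacci not exceeding it is 5, leaving 0
So 60170 = 46368 + 10946 + 2584 + 233 + 34 + 5, with no two terms consecutive in the sequence.

46368 + 10946 + 2584 + 233 + 34 + 5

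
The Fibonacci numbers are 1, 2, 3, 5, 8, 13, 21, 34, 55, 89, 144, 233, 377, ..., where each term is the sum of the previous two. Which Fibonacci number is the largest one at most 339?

233 ≤ 339 < 377, so the largest Fibonacci number not exceeding 339 is 233.

233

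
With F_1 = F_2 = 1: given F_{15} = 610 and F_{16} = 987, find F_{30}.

By the doubling identity F_{2k} = F_k(2F_{k+1} − F_k): F_{30} = 610·(2·987 − 610) = 610·1364 = 832040.

832040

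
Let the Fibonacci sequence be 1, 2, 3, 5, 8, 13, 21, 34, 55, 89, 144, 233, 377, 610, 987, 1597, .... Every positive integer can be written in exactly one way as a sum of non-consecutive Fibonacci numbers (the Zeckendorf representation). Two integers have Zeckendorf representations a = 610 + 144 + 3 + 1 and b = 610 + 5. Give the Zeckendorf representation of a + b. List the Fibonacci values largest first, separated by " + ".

987 + 377 + 8 + 1

The two numbers are 758 and 615, so their sum is 1373.
Greedily peel off the largest Fibonacci term at each step:
take 987 (≤ 1373); 1373 − 987 = 386
take 377 (≤ 386); 386 − 377 = 9
take 8 (≤ 9); 9 − 8 = 1
take 1 (≤ 1); 1 − 1 = 0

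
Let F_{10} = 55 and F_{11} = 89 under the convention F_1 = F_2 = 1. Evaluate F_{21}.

10946

By F_{2k+1} = F_k² + F_{k+1}²: F_{21} = 55² + 89² = 3025 + 7921 = 10946.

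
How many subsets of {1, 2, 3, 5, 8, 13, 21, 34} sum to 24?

24 = 21+3 = 21+2+1 = 13+8+3 = 13+8+2+1 = 13+5+3+2+1 — 5 representations.

5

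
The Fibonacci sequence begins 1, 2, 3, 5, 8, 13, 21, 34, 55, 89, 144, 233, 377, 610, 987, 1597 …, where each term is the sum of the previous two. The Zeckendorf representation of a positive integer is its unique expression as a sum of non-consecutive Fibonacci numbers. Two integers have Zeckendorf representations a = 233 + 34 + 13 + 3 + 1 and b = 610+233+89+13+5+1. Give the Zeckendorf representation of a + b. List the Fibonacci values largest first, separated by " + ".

The two numbers are 284 and 951, so their sum is 1235.
Greedy algorithm:
subtract 987 from 1235: 248 remains
subtract 233 from 248: 15 remains
subtract 13 from 15: 2 remains
subtract 2 from 2: 0 remains

987 + 233 + 13 + 2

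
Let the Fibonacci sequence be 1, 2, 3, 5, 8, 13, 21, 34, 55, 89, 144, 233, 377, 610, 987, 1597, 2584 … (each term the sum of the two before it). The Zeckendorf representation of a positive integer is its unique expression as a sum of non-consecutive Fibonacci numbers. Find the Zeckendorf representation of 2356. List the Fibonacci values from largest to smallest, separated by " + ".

1597 ≤ 2356 < 2584, so take 1597; remainder 759
610 ≤ 759 < 987, so take 610; remainder 149
144 ≤ 149 < 233, so take 144; remainder 5
5 ≤ 5 < 8, so take 5; remainder 0
So 2356 = 1597 + 610 + 144 + 5, with no two terms consecutive in the sequence.

1597 + 610 + 144 + 5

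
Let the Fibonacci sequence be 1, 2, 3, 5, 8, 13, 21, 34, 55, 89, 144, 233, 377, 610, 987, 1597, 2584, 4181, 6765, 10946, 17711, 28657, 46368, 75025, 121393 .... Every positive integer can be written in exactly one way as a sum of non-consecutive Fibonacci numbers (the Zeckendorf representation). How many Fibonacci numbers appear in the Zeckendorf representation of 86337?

7

86337: greatest Fibonacci not exceeding it is 75025, leaving 11312
11312: greatest Fibonacci not exceeding it is 10946, leaving 366
366: greatest Fibonacci not exceeding it is 233, leaving 133
133: greatest Fibonacci not exceeding it is 89, leaving 44
44: greatest Fibonacci not exceeding it is 34, leaving 10
10: greatest Fibonacci not exceeding it is 8, leaving 2
2: greatest Fibonacci not exceeding it is 2, leaving 0
86337 = 75025 + 10946 + 233 + 89 + 34 + 8 + 2, which has 7 terms.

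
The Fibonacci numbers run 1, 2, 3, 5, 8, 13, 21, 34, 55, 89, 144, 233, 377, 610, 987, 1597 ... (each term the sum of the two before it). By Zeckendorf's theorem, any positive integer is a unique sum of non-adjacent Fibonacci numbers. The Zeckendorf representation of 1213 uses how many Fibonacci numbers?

Repeatedly subtract the largest Fibonacci number that fits:
1213: greatest Fibonacci not exceeding it is 987, leaving 226
226: greatest Fibonacci not exceeding it is 144, leaving 82
82: greatest Fibonacci not exceeding it is 55, leaving 27
27: greatest Fibonacci not exceeding it is 21, leaving 6
6: greatest Fibonacci not exceeding it is 5, leaving 1
1: greatest Fibonacci not exceeding it is 1, leaving 0
1213 = 987 + 144 + 55 + 21 + 5 + 1, which has 6 terms.

6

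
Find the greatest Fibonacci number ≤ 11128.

10946 ≤ 11128 < 17711, so the largest Fibonacci number not exceeding 11128 is 10946.

10946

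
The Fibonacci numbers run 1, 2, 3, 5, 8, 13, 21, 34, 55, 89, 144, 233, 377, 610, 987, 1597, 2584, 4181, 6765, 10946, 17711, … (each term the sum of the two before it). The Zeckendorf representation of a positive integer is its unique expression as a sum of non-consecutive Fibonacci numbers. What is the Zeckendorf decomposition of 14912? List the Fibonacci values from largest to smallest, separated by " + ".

10946 + 2584 + 987 + 377 + 13 + 5

Greedy algorithm:
take 10946 (≤ 14912); 14912 − 10946 = 3966
take 2584 (≤ 3966); 3966 − 2584 = 1382
take 987 (≤ 1382); 1382 − 987 = 395
take 377 (≤ 395); 395 − 377 = 18
take 13 (≤ 18); 18 − 13 = 5
take 5 (≤ 5); 5 − 5 = 0
So 14912 = 10946 + 2584 + 987 + 377 + 13 + 5, with no two terms consecutive in the sequence.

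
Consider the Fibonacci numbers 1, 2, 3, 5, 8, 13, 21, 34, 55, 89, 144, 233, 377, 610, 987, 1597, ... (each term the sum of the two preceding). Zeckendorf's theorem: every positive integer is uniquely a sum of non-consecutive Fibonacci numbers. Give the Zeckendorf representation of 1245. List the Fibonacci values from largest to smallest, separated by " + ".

Repeatedly subtract the largest Fibonacci number that fits:
largest Fibonacci ≤ 1245 is 987; 1245 − 987 = 258
largest Fibonacci ≤ 258 is 233; 258 − 233 = 25
largest Fibonacci ≤ 25 is 21; 25 − 21 = 4
largest Fibonacci ≤ 4 is 3; 4 − 3 = 1
largest Fibonacci ≤ 1 is 1; 1 − 1 = 0
So 1245 = 987 + 233 + 21 + 3 + 1, with no two terms consecutive in the sequence.

987 + 233 + 21 + 3 + 1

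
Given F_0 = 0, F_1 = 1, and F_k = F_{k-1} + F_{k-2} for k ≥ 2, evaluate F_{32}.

Iterating the recurrence up to F_{25} = 75025 and F_{24} = 46368:
F_{26} = F_{25} + F_{24} = 75025 + 46368 = 121393
F_{27} = F_{26} + F_{25} = 121393 + 75025 = 196418
F_{28} = F_{27} + F_{26} = 196418 + 121393 = 317811
F_{29} = F_{28} + F_{27} = 317811 + 196418 = 514229
F_{30} = F_{29} + F_{28} = 514229 + 317811 = 832040
F_{31} = F_{30} + F_{29} = 832040 + 514229 = 1346269
F_{32} = F_{31} + F_{30} = 1346269 + 832040 = 2178309

2178309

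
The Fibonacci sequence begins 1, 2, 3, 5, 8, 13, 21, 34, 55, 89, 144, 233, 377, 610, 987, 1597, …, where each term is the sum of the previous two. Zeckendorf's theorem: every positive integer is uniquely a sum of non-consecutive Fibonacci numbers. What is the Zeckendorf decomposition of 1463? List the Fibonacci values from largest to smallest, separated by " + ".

largest Fibonacci ≤ 1463 is 987; 1463 − 987 = 476
largest Fibonacci ≤ 476 is 377; 476 − 377 = 99
largest Fibonacci ≤ 99 is 89; 99 − 89 = 10
largest Fibonacci ≤ 10 is 8; 10 − 8 = 2
largest Fibonacci ≤ 2 is 2; 2 − 2 = 0
So 1463 = 987 + 377 + 89 + 8 + 2, with no two terms consecutive in the sequence.

987 + 377 + 89 + 8 + 2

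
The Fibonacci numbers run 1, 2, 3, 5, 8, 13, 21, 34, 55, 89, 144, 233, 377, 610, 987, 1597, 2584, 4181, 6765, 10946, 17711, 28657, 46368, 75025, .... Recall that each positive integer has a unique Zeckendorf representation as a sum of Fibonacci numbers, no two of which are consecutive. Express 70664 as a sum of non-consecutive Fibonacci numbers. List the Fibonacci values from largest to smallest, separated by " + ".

46368 + 17711 + 4181 + 1597 + 610 + 144 + 34 + 13 + 5 + 1

subtract 46368 from 70664: 24296 remains
subtract 17711 from 24296: 6585 remains
subtract 4181 from 6585: 2404 remains
subtract 1597 from 2404: 807 remains
subtract 610 from 807: 197 remains
subtract 144 from 197: 53 remains
subtract 34 from 53: 19 remains
subtract 13 from 19: 6 remains
subtract 5 from 6: 1 remains
subtract 1 from 1: 0 remains
So 70664 = 46368 + 17711 + 4181 + 1597 + 610 + 144 + 34 + 13 + 5 + 1, with no two terms consecutive in the sequence.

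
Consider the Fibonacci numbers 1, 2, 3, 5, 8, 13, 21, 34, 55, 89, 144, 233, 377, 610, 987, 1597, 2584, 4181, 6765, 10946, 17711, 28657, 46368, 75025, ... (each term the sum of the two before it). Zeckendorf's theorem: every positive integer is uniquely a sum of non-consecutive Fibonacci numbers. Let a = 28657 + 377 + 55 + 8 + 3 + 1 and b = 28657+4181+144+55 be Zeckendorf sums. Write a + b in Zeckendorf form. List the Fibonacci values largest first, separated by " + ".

The two numbers are 29101 and 33037, so their sum is 62138.
Greedily peel off the largest Fibonacci term at each step:
62138: greatest Fibonacci not exceeding it is 46368, leaving 15770
15770: greatest Fibonacci not exceeding it is 10946, leaving 4824
4824: greatest Fibonacci not exceeding it is 4181, leaving 643
643: greatest Fibonacci not exceeding it is 610, leaving 33
33: greatest Fibonacci not exceeding it is 21, leaving 12
12: greatest Fibonacci not exceeding it is 8, leaving 4
4: greatest Fibonacci not exceeding it is 3, leaving 1
1: greatest Fibonacci not exceeding it is 1, leaving 0

46368 + 10946 + 4181 + 610 + 21 + 8 + 3 + 1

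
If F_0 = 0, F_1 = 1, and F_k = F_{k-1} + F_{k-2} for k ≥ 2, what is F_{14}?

377

Iterating the recurrence up to F_{9} = 34 and F_{8} = 21:
F_{10} = F_{9} + F_{8} = 34 + 21 = 55
F_{11} = F_{10} + F_{9} = 55 + 34 = 89
F_{12} = F_{11} + F_{10} = 89 + 55 = 144
F_{13} = F_{12} + F_{11} = 144 + 89 = 233
F_{14} = F_{13} + F_{12} = 233 + 144 = 377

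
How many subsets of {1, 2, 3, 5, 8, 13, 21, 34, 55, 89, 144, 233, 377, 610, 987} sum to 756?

10

Each representation comes from the Zeckendorf form by replacing some F_k with F_{k−1} + F_{k−2} where possible.
756 = 610+144+2 = 610+89+55+2 = 377+233+144+2 = … (7 more), for 10 in all.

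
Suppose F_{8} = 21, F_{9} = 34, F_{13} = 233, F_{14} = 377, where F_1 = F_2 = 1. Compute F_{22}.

By the addition formula F_{m+n} = F_m F_{n+1} + F_{m−1} F_n with m=14, n=8: F_{22} = 377·34 + 233·21 = 12818 + 4893 = 17711.

17711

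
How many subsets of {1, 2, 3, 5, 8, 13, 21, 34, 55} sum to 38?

Starting from the Zeckendorf form and repeatedly splitting a term F_k into F_{k−1} + F_{k−2} (when neither is already used) reaches every representation.
38 = 34+3+1 = 21+13+3+1 = 21+8+5+3+1 — 3 representations.

3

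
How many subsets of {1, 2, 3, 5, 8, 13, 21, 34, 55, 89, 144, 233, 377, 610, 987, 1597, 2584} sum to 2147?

Starting from the Zeckendorf form and repeatedly splitting a term F_k into F_{k−1} + F_{k−2} (when neither is already used) reaches every representation.
2147 = 1597+377+144+21+8 = 1597+377+144+21+5+3 = 1597+377+89+55+21+8 = 1597+377+144+21+5+2+1 = 1597+377+144+13+8+5+3 = … (33 more), for 38 in all.

38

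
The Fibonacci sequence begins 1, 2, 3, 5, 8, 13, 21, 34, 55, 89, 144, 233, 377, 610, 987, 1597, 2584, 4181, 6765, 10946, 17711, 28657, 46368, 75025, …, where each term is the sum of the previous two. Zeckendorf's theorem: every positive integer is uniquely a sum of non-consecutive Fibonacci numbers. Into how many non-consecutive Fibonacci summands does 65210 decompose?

4

Greedily peel off the largest Fibonacci term at each step:
subtract 46368 from 65210: 18842 remains
subtract 17711 from 18842: 1131 remains
subtract 987 from 1131: 144 remains
subtract 144 from 144: 0 remains
65210 = 46368 + 17711 + 987 + 144, which has 4 terms.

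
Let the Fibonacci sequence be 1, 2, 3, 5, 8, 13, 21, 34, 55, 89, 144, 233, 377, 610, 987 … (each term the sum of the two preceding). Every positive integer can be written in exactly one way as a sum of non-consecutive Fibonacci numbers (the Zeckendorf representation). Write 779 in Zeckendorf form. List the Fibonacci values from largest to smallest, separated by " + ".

610 + 144 + 21 + 3 + 1

Greedy algorithm:
779: greatest Fibonacci not exceeding it is 610, leaving 169
169: greatest Fibonacci not exceeding it is 144, leaving 25
25: greatest Fibonacci not exceeding it is 21, leaving 4
4: greatest Fibonacci not exceeding it is 3, leaving 1
1: greatest Fibonacci not exceeding it is 1, leaving 0
So 779 = 610 + 144 + 21 + 3 + 1, with no two terms consecutive in the sequence.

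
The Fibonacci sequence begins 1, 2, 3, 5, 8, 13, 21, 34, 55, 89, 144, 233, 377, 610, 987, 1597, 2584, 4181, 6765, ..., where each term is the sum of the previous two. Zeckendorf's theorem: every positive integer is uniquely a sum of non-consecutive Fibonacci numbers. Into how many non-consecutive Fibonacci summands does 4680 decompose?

Repeatedly subtract the largest Fibonacci number that fits:
4680: greatest Fibonacci not exceeding it is 4181, leaving 499
499: greatest Fibonacci not exceeding it is 377, leaving 122
122: greatest Fibonacci not exceeding it is 89, leaving 33
33: greatest Fibonacci not exceeding it is 21, leaving 12
12: greatest Fibonacci not exceeding it is 8, leaving 4
4: greatest Fibonacci not exceeding it is 3, leaving 1
1: greatest Fibonacci not exceeding it is 1, leaving 0
4680 = 4181 + 377 + 89 + 21 + 8 + 3 + 1, which has 7 terms.

7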